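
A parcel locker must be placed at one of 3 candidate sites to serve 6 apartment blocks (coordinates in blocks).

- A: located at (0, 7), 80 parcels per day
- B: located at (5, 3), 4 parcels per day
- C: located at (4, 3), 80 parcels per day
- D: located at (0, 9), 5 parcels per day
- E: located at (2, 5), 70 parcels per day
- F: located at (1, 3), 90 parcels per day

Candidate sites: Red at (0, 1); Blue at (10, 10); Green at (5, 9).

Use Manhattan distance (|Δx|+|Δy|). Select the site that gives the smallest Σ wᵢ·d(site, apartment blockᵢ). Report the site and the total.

Total weighted distance at each candidate:
  Red (0, 1): total = 1718
  Blue (10, 10): total = 4533
  Green (5, 9): total = 2559
Minimum is at Red with total 1718 blocks.

Red, total 1718 blocks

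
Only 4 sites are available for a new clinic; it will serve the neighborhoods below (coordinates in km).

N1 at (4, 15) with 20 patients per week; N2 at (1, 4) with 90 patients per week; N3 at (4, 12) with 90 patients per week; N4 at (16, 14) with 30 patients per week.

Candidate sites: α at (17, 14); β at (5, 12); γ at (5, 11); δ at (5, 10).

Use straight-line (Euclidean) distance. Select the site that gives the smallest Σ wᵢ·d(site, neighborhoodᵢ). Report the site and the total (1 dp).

γ, total 1277.4 km

Total weighted distance at each candidate:
  α (17, 14): total = 3172.6
  β (5, 12): total = 1293.6
  γ (5, 11): total = 1277.4
  δ (5, 10): total = 1303.4
Minimum is at γ with total 1277.4 km.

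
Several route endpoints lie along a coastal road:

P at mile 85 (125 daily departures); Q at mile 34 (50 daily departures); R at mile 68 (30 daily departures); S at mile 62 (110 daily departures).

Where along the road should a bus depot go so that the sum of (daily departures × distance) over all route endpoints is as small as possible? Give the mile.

For a sum of weighted absolute distances on a line, the optimum is the weighted median (not the mean). Total weight W = 315; half-weight = 157.5.
Sort by position and accumulate weight:
  mile 34 (Q, w=50) → cum 50
  mile 62 (S, w=110) → cum 160  ≥ 157.5 → median here
  mile 68 (R, w=30) → cum 190
  mile 85 (P, w=125) → cum 315
Optimal location: mile 62.

x = 62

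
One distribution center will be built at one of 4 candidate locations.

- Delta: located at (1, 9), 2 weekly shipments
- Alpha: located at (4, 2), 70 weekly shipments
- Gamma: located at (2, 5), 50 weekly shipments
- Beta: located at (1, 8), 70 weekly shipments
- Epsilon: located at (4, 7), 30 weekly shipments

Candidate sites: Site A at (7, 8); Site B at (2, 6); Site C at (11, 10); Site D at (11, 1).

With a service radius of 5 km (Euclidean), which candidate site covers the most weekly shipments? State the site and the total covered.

Coverage radius r = 5 km; a point is covered iff (Δx)²+(Δy)² ≤ 5² = 25.
  Site A (7, 8): covers {Epsilon} → 30
  Site B (2, 6): covers {Delta, Alpha, Gamma, Beta, Epsilon} → 222
  Site C (11, 10): covers {none} → 0
  Site D (11, 1): covers {none} → 0
Maximum coverage at Site B: 222 weekly shipments.

Site B, covering 222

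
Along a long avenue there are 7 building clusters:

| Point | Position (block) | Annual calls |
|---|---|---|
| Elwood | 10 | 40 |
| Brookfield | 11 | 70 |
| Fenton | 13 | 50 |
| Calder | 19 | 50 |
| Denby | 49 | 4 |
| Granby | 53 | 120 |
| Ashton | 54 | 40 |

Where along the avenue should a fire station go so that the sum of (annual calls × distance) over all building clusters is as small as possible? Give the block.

For a sum of weighted absolute distances on a line, the optimum is the weighted median (not the mean). Total weight W = 374; half-weight = 187.
Sort by position and accumulate weight:
  block 10 (Elwood, w=40) → cum 40
  block 11 (Brookfield, w=70) → cum 110
  block 13 (Fenton, w=50) → cum 160
  block 19 (Calder, w=50) → cum 210  ≥ 187 → median here
  block 49 (Denby, w=4) → cum 214
  block 53 (Granby, w=120) → cum 334
  block 54 (Ashton, w=40) → cum 374
Optimal location: block 19.

x = 19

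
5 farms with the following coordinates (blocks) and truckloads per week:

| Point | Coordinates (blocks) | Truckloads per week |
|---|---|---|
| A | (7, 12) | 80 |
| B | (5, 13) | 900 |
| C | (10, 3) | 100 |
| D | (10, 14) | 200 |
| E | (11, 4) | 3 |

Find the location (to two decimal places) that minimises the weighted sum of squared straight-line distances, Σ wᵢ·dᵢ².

(6.31, 12.29)

The minimiser of Σwᵢ‖p−pᵢ‖² is the weighted centroid p* = (Σwᵢpᵢ)/(Σwᵢ).
Σwᵢ = 1283.
Σwᵢxᵢ = 80·7 + 900·5 + 100·10 + 200·10 + 3·11 = 8093.
Σwᵢyᵢ = 80·12 + 900·13 + 100·3 + 200·14 + 3·4 = 15772.
x* = 8093/1283 = 6.31, y* = 15772/1283 = 12.29.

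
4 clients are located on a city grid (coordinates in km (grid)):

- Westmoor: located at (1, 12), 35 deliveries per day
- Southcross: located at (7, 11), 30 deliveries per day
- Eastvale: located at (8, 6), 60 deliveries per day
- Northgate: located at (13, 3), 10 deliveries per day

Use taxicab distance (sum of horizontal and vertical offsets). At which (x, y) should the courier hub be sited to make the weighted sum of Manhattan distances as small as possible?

(8, 6)

Manhattan distance separates: Σwᵢ(|x−xᵢ|+|y−yᵢ|) = Σwᵢ|x−xᵢ| + Σwᵢ|y−yᵢ|, so x and y are optimised independently as 1-D weighted medians.
Total weight W = 135; half = 67.5.
x-coordinate, sorted with cumulative weight:
  x=1 (Westmoor, w=35) cum 35
  x=7 (Southcross, w=30) cum 65
  x=8 (Eastvale, w=60) cum 125  ← median
  x=13 (Northgate, w=10) cum 135
⇒ x* = 8
y-coordinate, sorted with cumulative weight:
  y=3 (Northgate, w=10) cum 10
  y=6 (Eastvale, w=60) cum 70  ← median
  y=11 (Southcross, w=30) cum 100
  y=12 (Westmoor, w=35) cum 135
⇒ y* = 6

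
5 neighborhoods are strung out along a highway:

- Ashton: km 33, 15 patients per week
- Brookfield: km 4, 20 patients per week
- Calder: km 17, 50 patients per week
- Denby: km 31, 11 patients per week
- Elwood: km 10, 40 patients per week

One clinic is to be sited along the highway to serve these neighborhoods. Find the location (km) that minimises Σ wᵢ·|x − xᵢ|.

For a sum of weighted absolute distances on a line, the optimum is the weighted median (not the mean). Total weight W = 136; half-weight = 68.
Sort by position and accumulate weight:
  km 4 (Brookfield, w=20) → cum 20
  km 10 (Elwood, w=40) → cum 60
  km 17 (Calder, w=50) → cum 110  ≥ 68 → median here
  km 31 (Denby, w=11) → cum 121
  km 33 (Ashton, w=15) → cum 136
Optimal location: km 17.

x = 17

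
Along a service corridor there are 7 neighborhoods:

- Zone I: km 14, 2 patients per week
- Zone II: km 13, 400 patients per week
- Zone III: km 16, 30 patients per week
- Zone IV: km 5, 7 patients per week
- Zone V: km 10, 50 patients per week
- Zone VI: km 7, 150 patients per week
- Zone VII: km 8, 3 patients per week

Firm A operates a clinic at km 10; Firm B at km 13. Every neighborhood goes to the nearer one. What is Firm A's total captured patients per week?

210

The indifferent point is the midpoint (10+13)/2 = 11.5; neighborhoods left of it (closer to Firm A at 10) go to Firm A, those right go to Firm B.
  Zone IV at 5 (w=7) → Firm A
  Zone VI at 7 (w=150) → Firm A
  Zone VII at 8 (w=3) → Firm A
  Zone V at 10 (w=50) → Firm A
  Zone II at 13 (w=400) → Firm B
  Zone I at 14 (w=2) → Firm B
  Zone III at 16 (w=30) → Firm B
Firm A captures 210; Firm B captures 432.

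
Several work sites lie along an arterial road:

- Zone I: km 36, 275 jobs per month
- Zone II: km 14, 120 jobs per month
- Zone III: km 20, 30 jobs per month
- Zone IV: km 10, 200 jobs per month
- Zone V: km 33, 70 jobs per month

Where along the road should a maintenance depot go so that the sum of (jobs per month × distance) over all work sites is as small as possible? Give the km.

For a sum of weighted absolute distances on a line, the optimum is the weighted median (not the mean). Total weight W = 695; half-weight = 347.5.
Sort by position and accumulate weight:
  km 10 (Zone IV, w=200) → cum 200
  km 14 (Zone II, w=120) → cum 320
  km 20 (Zone III, w=30) → cum 350  ≥ 347.5 → median here
  km 33 (Zone V, w=70) → cum 420
  km 36 (Zone I, w=275) → cum 695
Optimal location: km 20.

x = 20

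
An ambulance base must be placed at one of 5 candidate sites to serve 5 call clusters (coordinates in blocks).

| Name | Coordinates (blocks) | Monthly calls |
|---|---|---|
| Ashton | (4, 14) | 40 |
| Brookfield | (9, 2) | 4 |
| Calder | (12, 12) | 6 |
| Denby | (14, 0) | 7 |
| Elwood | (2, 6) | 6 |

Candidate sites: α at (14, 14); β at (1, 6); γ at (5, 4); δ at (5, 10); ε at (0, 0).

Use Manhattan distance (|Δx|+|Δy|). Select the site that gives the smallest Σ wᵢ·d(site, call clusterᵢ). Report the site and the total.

Total weighted distance at each candidate:
  α (14, 14): total = 710
  β (1, 6): total = 729
  γ (5, 4): total = 675
  δ (5, 10): total = 477
  ε (0, 0): total = 1054
Minimum is at δ with total 477 blocks.

δ, total 477 blocks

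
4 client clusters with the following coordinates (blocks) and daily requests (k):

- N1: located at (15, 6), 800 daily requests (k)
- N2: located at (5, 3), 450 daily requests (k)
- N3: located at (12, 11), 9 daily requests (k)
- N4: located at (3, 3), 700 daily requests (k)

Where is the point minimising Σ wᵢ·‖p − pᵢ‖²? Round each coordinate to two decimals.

The minimiser of Σwᵢ‖p−pᵢ‖² is the weighted centroid p* = (Σwᵢpᵢ)/(Σwᵢ).
Σwᵢ = 1959.
Σwᵢxᵢ = 800·15 + 450·5 + 9·12 + 700·3 = 16458.
Σwᵢyᵢ = 800·6 + 450·3 + 9·11 + 700·3 = 8349.
x* = 16458/1959 = 8.40, y* = 8349/1959 = 4.26.

(8.40, 4.26)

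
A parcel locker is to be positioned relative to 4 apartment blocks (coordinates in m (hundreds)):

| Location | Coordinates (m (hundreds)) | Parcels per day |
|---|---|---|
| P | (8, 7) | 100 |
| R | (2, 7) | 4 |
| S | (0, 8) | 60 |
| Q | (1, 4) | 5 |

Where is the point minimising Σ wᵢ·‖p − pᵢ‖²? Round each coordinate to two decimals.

(4.81, 7.27)

The minimiser of Σwᵢ‖p−pᵢ‖² is the weighted centroid p* = (Σwᵢpᵢ)/(Σwᵢ).
Σwᵢ = 169.
Σwᵢxᵢ = 100·8 + 4·2 + 60·0 + 5·1 = 813.
Σwᵢyᵢ = 100·7 + 4·7 + 60·8 + 5·4 = 1228.
x* = 813/169 = 4.81, y* = 1228/169 = 7.27.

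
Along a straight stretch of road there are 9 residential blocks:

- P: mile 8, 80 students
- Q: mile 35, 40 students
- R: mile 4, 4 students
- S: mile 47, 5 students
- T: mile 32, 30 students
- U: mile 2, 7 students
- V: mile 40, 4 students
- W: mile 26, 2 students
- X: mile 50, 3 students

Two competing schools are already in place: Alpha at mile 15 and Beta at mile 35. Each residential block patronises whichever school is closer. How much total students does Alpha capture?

91

The indifferent point is the midpoint (15+35)/2 = 25; residential blocks left of it (closer to Alpha at 15) go to Alpha, those right go to Beta.
  U at 2 (w=7) → Alpha
  R at 4 (w=4) → Alpha
  P at 8 (w=80) → Alpha
  W at 26 (w=2) → Beta
  T at 32 (w=30) → Beta
  Q at 35 (w=40) → Beta
  V at 40 (w=4) → Beta
  S at 47 (w=5) → Beta
  X at 50 (w=3) → Beta
Alpha captures 91; Beta captures 84.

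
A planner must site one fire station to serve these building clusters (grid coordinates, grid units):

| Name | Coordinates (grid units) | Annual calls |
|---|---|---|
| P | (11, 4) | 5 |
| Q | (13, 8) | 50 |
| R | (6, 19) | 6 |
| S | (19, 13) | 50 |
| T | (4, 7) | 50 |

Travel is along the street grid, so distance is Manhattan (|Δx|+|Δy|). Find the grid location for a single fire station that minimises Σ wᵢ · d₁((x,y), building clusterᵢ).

(13, 8)

Manhattan distance separates: Σwᵢ(|x−xᵢ|+|y−yᵢ|) = Σwᵢ|x−xᵢ| + Σwᵢ|y−yᵢ|, so x and y are optimised independently as 1-D weighted medians.
Total weight W = 161; half = 80.5.
x-coordinate, sorted with cumulative weight:
  x=4 (T, w=50) cum 50
  x=6 (R, w=6) cum 56
  x=11 (P, w=5) cum 61
  x=13 (Q, w=50) cum 111  ← median
  x=19 (S, w=50) cum 161
⇒ x* = 13
y-coordinate, sorted with cumulative weight:
  y=4 (P, w=5) cum 5
  y=7 (T, w=50) cum 55
  y=8 (Q, w=50) cum 105  ← median
  y=13 (S, w=50) cum 155
  y=19 (R, w=6) cum 161
⇒ y* = 8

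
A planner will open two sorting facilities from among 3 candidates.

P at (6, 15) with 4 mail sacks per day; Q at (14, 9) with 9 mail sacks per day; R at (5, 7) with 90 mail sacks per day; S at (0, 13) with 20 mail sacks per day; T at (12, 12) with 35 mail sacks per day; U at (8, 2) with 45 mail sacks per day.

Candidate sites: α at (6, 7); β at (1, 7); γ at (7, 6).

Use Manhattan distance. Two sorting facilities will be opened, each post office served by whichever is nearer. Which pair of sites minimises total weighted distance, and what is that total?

{α, β}, total 1052

Evaluate every pair (each demand assigned to the nearer of the two):
  {α, β}: total = 1052
  {α, γ}: total = 1062
  {β, γ}: total = 1150
Best pair: {α, β} with total 1052.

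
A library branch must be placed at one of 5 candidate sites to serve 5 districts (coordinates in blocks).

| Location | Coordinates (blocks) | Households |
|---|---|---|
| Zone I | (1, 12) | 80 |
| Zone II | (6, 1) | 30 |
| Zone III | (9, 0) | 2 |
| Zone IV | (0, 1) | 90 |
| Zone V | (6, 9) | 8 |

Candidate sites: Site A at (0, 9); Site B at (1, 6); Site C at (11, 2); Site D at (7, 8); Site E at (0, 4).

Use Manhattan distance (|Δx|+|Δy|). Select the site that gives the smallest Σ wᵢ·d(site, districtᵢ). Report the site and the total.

Total weighted distance at each candidate:
  Site A (0, 9): total = 1544
  Site B (1, 6): total = 1412
  Site C (11, 2): total = 2964
  Site D (7, 8): total = 2336
  Site E (0, 4): total = 1374
Minimum is at Site E with total 1374 blocks.

Site E, total 1374 blocks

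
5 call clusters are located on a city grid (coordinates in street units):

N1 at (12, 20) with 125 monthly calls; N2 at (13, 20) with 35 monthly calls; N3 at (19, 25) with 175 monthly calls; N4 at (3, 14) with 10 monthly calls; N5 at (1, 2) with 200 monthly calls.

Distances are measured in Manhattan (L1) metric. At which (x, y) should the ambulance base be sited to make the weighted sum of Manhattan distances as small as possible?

Manhattan distance separates: Σwᵢ(|x−xᵢ|+|y−yᵢ|) = Σwᵢ|x−xᵢ| + Σwᵢ|y−yᵢ|, so x and y are optimised independently as 1-D weighted medians.
Total weight W = 545; half = 272.5.
x-coordinate, sorted with cumulative weight:
  x=1 (N5, w=200) cum 200
  x=3 (N4, w=10) cum 210
  x=12 (N1, w=125) cum 335  ← median
  x=13 (N2, w=35) cum 370
  x=19 (N3, w=175) cum 545
⇒ x* = 12
y-coordinate, sorted with cumulative weight:
  y=2 (N5, w=200) cum 200
  y=14 (N4, w=10) cum 210
  y=20 (N1, w=125) cum 335  ← median
  y=20 (N2, w=35) cum 370
  y=25 (N3, w=175) cum 545
⇒ y* = 20

(12, 20)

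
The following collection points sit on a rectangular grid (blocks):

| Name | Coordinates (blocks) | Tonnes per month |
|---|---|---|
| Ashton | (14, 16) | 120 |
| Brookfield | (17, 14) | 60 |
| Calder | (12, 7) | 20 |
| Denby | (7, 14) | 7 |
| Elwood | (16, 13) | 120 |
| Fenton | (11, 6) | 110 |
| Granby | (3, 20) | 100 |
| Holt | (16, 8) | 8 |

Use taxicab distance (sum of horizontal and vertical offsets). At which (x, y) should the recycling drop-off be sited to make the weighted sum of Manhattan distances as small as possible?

(14, 14)

Manhattan distance separates: Σwᵢ(|x−xᵢ|+|y−yᵢ|) = Σwᵢ|x−xᵢ| + Σwᵢ|y−yᵢ|, so x and y are optimised independently as 1-D weighted medians.
Total weight W = 545; half = 272.5.
x-coordinate, sorted with cumulative weight:
  x=3 (Granby, w=100) cum 100
  x=7 (Denby, w=7) cum 107
  x=11 (Fenton, w=110) cum 217
  x=12 (Calder, w=20) cum 237
  x=14 (Ashton, w=120) cum 357  ← median
  x=16 (Elwood, w=120) cum 477
  x=16 (Holt, w=8) cum 485
  x=17 (Brookfield, w=60) cum 545
⇒ x* = 14
y-coordinate, sorted with cumulative weight:
  y=6 (Fenton, w=110) cum 110
  y=7 (Calder, w=20) cum 130
  y=8 (Holt, w=8) cum 138
  y=13 (Elwood, w=120) cum 258
  y=14 (Brookfield, w=60) cum 318  ← median
  y=14 (Denby, w=7) cum 325
  y=16 (Ashton, w=120) cum 445
  y=20 (Granby, w=100) cum 545
⇒ y* = 14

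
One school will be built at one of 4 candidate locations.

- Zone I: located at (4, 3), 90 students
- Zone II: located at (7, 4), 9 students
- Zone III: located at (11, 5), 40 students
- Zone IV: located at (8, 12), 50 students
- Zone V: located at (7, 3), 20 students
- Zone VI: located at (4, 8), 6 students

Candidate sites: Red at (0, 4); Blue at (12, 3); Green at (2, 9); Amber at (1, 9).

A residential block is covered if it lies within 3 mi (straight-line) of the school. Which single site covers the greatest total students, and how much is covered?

Blue, covering 40

Coverage radius r = 3 mi; a point is covered iff (Δx)²+(Δy)² ≤ 3² = 9.
  Red (0, 4): covers {none} → 0
  Blue (12, 3): covers {Zone III} → 40
  Green (2, 9): covers {Zone VI} → 6
  Amber (1, 9): covers {none} → 0
Maximum coverage at Blue: 40 students.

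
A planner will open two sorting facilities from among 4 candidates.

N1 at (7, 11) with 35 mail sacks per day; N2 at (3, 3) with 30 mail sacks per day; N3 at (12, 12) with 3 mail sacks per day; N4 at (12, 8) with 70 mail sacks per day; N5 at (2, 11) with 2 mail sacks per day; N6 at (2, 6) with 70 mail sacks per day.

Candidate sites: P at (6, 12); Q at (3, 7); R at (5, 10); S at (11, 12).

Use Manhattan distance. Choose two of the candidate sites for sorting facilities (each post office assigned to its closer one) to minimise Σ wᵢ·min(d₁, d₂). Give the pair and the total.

Evaluate every pair (each demand assigned to the nearer of the two):
  {Q, S}: total = 798
  {Q, R}: total = 1030
  {P, Q}: total = 1058
  {R, S}: total = 1226
  {P, R}: total = 1486
  {P, S}: total = 1493
Best pair: {Q, S} with total 798.

{Q, S}, total 798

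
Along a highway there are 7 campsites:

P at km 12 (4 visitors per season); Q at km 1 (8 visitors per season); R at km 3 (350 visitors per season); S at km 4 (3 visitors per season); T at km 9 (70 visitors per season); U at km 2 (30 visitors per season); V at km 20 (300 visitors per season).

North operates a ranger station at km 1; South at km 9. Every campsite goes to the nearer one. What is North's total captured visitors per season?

The indifferent point is the midpoint (1+9)/2 = 5; campsites left of it (closer to North at 1) go to North, those right go to South.
  Q at 1 (w=8) → North
  U at 2 (w=30) → North
  R at 3 (w=350) → North
  S at 4 (w=3) → North
  T at 9 (w=70) → South
  P at 12 (w=4) → South
  V at 20 (w=300) → South
North captures 391; South captures 374.

391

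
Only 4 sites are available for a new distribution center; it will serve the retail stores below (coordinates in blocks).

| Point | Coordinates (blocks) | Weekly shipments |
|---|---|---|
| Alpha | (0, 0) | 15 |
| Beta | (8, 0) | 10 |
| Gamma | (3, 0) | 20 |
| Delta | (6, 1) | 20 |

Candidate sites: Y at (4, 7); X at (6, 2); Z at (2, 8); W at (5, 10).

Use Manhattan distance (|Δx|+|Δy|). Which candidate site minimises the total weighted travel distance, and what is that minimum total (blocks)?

Total weighted distance at each candidate:
  Y (4, 7): total = 595
  X (6, 2): total = 280
  Z (2, 8): total = 690
  W (5, 10): total = 795
Minimum is at X with total 280 blocks.

X, total 280 blocks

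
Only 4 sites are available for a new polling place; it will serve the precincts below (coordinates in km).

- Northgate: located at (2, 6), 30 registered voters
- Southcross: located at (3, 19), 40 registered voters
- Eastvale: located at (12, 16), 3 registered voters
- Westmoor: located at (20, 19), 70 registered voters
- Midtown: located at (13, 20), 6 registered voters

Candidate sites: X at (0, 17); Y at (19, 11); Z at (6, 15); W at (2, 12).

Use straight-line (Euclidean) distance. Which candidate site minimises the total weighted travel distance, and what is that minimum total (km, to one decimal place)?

Total weighted distance at each candidate:
  X (0, 17): total = 2002.8
  Y (19, 11): total = 1902.2
  Z (6, 15): total = 1584.5
  W (2, 12): total = 1928.7
Minimum is at Z with total 1584.5 km.

Z, total 1584.5 km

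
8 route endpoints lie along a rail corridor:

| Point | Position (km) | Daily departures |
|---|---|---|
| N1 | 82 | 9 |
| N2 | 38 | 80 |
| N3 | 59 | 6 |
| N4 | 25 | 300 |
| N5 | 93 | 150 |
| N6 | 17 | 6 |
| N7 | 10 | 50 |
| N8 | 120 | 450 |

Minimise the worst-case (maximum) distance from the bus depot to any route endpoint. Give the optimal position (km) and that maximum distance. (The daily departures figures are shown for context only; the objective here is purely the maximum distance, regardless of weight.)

The 1-center on a line is the midpoint of the two extreme points: leftmost at 10, rightmost at 120.
Optimal location = (10 + 120)/2 = 65; maximum distance = (120 − 10)/2 = 55.

location 65, max distance 55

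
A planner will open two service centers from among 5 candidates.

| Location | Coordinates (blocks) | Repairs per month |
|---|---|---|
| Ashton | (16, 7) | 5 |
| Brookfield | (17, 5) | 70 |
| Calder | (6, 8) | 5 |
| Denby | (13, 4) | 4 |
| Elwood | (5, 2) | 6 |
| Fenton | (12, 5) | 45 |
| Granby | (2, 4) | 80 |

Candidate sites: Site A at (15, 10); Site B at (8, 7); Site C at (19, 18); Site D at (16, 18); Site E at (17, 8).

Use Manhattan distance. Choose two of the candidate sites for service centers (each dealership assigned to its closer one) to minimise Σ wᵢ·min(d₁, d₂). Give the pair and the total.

Evaluate every pair (each demand assigned to the nearer of the two):
  {Site B, Site E}: total = 1305
  {Site A, Site B}: total = 1595
  {Site B, Site C}: total = 1895
  {Site B, Site D}: total = 1895
  {Site A, Site E}: total = 2295
  {Site C, Site E}: total = 2295
  {Site D, Site E}: total = 2295
  {Site A, Site C}: total = 2585
  {Site A, Site D}: total = 2585
  {Site C, Site D}: total = 4370
Best pair: {Site B, Site E} with total 1305.

{Site B, Site E}, total 1305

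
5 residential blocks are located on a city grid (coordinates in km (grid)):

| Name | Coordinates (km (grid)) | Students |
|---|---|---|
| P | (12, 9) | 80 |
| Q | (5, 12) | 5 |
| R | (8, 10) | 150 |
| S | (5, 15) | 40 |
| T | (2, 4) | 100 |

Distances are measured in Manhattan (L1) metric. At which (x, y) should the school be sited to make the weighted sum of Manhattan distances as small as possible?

(8, 10)

Manhattan distance separates: Σwᵢ(|x−xᵢ|+|y−yᵢ|) = Σwᵢ|x−xᵢ| + Σwᵢ|y−yᵢ|, so x and y are optimised independently as 1-D weighted medians.
Total weight W = 375; half = 187.5.
x-coordinate, sorted with cumulative weight:
  x=2 (T, w=100) cum 100
  x=5 (Q, w=5) cum 105
  x=5 (S, w=40) cum 145
  x=8 (R, w=150) cum 295  ← median
  x=12 (P, w=80) cum 375
⇒ x* = 8
y-coordinate, sorted with cumulative weight:
  y=4 (T, w=100) cum 100
  y=9 (P, w=80) cum 180
  y=10 (R, w=150) cum 330  ← median
  y=12 (Q, w=5) cum 335
  y=15 (S, w=40) cum 375
⇒ y* = 10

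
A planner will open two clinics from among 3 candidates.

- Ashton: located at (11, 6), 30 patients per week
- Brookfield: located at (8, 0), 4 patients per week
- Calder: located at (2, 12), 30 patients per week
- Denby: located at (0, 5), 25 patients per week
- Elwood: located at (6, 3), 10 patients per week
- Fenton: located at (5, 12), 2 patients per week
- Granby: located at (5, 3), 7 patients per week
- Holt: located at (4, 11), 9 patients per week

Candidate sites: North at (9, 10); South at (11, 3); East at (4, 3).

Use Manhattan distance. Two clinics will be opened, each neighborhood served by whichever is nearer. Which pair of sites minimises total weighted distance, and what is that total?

Evaluate every pair (each demand assigned to the nearer of the two):
  {South, East}: total = 713
  {North, East}: total = 721
  {North, South}: total = 867
Best pair: {South, East} with total 713.

{South, East}, total 713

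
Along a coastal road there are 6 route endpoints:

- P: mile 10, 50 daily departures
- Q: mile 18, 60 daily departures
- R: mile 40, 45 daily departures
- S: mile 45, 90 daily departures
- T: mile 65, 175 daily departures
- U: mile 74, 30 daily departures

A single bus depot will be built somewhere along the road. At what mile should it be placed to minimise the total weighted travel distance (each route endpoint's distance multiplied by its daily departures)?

x = 45

For a sum of weighted absolute distances on a line, the optimum is the weighted median (not the mean). Total weight W = 450; half-weight = 225.
Sort by position and accumulate weight:
  mile 10 (P, w=50) → cum 50
  mile 18 (Q, w=60) → cum 110
  mile 40 (R, w=45) → cum 155
  mile 45 (S, w=90) → cum 245  ≥ 225 → median here
  mile 65 (T, w=175) → cum 420
  mile 74 (U, w=30) → cum 450
Optimal location: mile 45.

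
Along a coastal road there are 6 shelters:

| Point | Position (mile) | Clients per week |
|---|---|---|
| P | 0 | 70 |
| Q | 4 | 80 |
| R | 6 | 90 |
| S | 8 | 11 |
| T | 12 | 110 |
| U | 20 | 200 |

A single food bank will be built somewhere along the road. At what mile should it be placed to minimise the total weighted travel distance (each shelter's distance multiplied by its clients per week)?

x = 12

For a sum of weighted absolute distances on a line, the optimum is the weighted median (not the mean). Total weight W = 561; half-weight = 280.5.
Sort by position and accumulate weight:
  mile 0 (P, w=70) → cum 70
  mile 4 (Q, w=80) → cum 150
  mile 6 (R, w=90) → cum 240
  mile 8 (S, w=11) → cum 251
  mile 12 (T, w=110) → cum 361  ≥ 280.5 → median here
  mile 20 (U, w=200) → cum 561
Optimal location: mile 12.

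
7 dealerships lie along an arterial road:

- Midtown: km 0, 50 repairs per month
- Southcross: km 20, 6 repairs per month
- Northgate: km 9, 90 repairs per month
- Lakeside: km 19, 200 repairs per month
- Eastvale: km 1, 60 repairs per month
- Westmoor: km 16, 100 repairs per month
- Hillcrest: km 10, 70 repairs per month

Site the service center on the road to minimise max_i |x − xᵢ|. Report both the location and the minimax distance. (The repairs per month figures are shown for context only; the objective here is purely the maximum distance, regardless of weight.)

The 1-center on a line is the midpoint of the two extreme points: leftmost at 0, rightmost at 20.
Optimal location = (0 + 20)/2 = 10; maximum distance = (20 − 0)/2 = 10.

location 10, max distance 10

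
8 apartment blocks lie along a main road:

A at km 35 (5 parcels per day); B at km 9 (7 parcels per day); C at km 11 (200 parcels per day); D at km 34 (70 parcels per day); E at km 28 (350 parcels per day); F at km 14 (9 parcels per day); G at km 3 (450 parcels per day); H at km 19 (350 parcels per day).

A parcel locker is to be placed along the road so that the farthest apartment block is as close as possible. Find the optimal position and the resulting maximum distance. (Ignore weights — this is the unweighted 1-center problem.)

location 19, max distance 16

The 1-center on a line is the midpoint of the two extreme points: leftmost at 3, rightmost at 35.
Optimal location = (3 + 35)/2 = 19; maximum distance = (35 − 3)/2 = 16.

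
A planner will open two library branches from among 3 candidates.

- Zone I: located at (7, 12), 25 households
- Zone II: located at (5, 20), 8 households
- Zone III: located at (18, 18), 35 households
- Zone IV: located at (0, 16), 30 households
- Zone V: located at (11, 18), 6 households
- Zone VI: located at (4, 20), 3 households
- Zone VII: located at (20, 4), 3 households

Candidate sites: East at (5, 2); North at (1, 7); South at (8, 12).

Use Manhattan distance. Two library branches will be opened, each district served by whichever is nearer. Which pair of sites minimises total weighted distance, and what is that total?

Evaluate every pair (each demand assigned to the nearer of the two):
  {North, South}: total = 1123
  {East, South}: total = 1174
  {East, North}: total = 1916
Best pair: {North, South} with total 1123.

{North, South}, total 1123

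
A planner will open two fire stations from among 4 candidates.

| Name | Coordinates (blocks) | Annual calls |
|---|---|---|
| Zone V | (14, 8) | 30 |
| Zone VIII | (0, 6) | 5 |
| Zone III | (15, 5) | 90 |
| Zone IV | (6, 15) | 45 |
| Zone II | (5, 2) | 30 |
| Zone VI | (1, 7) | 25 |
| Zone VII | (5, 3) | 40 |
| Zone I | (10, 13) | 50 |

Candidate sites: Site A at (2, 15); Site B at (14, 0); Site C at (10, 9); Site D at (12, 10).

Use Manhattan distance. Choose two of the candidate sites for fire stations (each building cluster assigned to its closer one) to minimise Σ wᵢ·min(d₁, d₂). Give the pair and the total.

Evaluate every pair (each demand assigned to the nearer of the two):
  {Site A, Site C}: total = 2420
  {Site B, Site C}: total = 2450
  {Site A, Site B}: total = 2550
  {Site A, Site D}: total = 2560
  {Site C, Site D}: total = 2630
  {Site B, Site D}: total = 2645
Best pair: {Site A, Site C} with total 2420.

{Site A, Site C}, total 2420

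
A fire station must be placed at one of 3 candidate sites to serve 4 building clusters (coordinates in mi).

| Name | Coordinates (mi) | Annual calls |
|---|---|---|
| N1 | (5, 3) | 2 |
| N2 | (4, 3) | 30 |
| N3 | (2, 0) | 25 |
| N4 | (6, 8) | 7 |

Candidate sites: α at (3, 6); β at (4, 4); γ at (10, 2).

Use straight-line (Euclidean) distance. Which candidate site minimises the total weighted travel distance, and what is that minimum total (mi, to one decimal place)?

Total weighted distance at each candidate:
  α (3, 6): total = 279.4
  β (4, 4): total = 175.9
  γ (10, 2): total = 449.3
Minimum is at β with total 175.9 mi.

β, total 175.9 mi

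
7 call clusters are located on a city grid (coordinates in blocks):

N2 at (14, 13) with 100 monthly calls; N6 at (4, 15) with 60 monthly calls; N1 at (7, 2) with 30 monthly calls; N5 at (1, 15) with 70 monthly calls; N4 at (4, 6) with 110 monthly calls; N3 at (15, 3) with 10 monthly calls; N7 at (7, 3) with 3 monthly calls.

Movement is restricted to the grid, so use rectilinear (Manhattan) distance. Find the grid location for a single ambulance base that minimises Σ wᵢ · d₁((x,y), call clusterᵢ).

Manhattan distance separates: Σwᵢ(|x−xᵢ|+|y−yᵢ|) = Σwᵢ|x−xᵢ| + Σwᵢ|y−yᵢ|, so x and y are optimised independently as 1-D weighted medians.
Total weight W = 383; half = 191.5.
x-coordinate, sorted with cumulative weight:
  x=1 (N5, w=70) cum 70
  x=4 (N6, w=60) cum 130
  x=4 (N4, w=110) cum 240  ← median
  x=7 (N1, w=30) cum 270
  x=7 (N7, w=3) cum 273
  x=14 (N2, w=100) cum 373
  x=15 (N3, w=10) cum 383
⇒ x* = 4
y-coordinate, sorted with cumulative weight:
  y=2 (N1, w=30) cum 30
  y=3 (N3, w=10) cum 40
  y=3 (N7, w=3) cum 43
  y=6 (N4, w=110) cum 153
  y=13 (N2, w=100) cum 253  ← median
  y=15 (N6, w=60) cum 313
  y=15 (N5, w=70) cum 383
⇒ y* = 13

(4, 13)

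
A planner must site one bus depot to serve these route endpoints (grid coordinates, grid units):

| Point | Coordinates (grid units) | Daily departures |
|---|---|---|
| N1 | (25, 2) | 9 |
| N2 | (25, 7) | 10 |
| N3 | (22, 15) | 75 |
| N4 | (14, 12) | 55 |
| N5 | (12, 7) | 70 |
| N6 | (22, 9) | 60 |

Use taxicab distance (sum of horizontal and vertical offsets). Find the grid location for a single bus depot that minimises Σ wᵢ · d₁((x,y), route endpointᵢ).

(22, 9)

Manhattan distance separates: Σwᵢ(|x−xᵢ|+|y−yᵢ|) = Σwᵢ|x−xᵢ| + Σwᵢ|y−yᵢ|, so x and y are optimised independently as 1-D weighted medians.
Total weight W = 279; half = 139.5.
x-coordinate, sorted with cumulative weight:
  x=12 (N5, w=70) cum 70
  x=14 (N4, w=55) cum 125
  x=22 (N3, w=75) cum 200  ← median
  x=22 (N6, w=60) cum 260
  x=25 (N1, w=9) cum 269
  x=25 (N2, w=10) cum 279
⇒ x* = 22
y-coordinate, sorted with cumulative weight:
  y=2 (N1, w=9) cum 9
  y=7 (N2, w=10) cum 19
  y=7 (N5, w=70) cum 89
  y=9 (N6, w=60) cum 149  ← median
  y=12 (N4, w=55) cum 204
  y=15 (N3, w=75) cum 279
⇒ y* = 9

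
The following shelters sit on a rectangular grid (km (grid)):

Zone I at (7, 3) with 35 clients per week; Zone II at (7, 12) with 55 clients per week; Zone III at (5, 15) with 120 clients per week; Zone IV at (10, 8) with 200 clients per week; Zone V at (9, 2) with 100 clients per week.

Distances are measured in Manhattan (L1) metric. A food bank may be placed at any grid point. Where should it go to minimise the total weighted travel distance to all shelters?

Manhattan distance separates: Σwᵢ(|x−xᵢ|+|y−yᵢ|) = Σwᵢ|x−xᵢ| + Σwᵢ|y−yᵢ|, so x and y are optimised independently as 1-D weighted medians.
Total weight W = 510; half = 255.
x-coordinate, sorted with cumulative weight:
  x=5 (Zone III, w=120) cum 120
  x=7 (Zone I, w=35) cum 155
  x=7 (Zone II, w=55) cum 210
  x=9 (Zone V, w=100) cum 310  ← median
  x=10 (Zone IV, w=200) cum 510
⇒ x* = 9
y-coordinate, sorted with cumulative weight:
  y=2 (Zone V, w=100) cum 100
  y=3 (Zone I, w=35) cum 135
  y=8 (Zone IV, w=200) cum 335  ← median
  y=12 (Zone II, w=55) cum 390
  y=15 (Zone III, w=120) cum 510
⇒ y* = 8

(9, 8)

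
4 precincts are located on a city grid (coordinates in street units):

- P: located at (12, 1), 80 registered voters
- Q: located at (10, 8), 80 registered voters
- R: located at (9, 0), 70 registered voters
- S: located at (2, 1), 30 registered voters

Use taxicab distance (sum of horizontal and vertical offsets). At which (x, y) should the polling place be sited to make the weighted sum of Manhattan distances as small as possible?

(10, 1)

Manhattan distance separates: Σwᵢ(|x−xᵢ|+|y−yᵢ|) = Σwᵢ|x−xᵢ| + Σwᵢ|y−yᵢ|, so x and y are optimised independently as 1-D weighted medians.
Total weight W = 260; half = 130.
x-coordinate, sorted with cumulative weight:
  x=2 (S, w=30) cum 30
  x=9 (R, w=70) cum 100
  x=10 (Q, w=80) cum 180  ← median
  x=12 (P, w=80) cum 260
⇒ x* = 10
y-coordinate, sorted with cumulative weight:
  y=0 (R, w=70) cum 70
  y=1 (P, w=80) cum 150  ← median
  y=1 (S, w=30) cum 180
  y=8 (Q, w=80) cum 260
⇒ y* = 1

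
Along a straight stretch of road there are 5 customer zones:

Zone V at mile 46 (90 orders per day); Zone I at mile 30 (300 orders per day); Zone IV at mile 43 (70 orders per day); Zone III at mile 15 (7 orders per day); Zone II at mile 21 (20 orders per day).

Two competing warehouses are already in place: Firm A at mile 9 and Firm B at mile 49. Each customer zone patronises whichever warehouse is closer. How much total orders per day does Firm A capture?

27

The indifferent point is the midpoint (9+49)/2 = 29; customer zones left of it (closer to Firm A at 9) go to Firm A, those right go to Firm B.
  Zone III at 15 (w=7) → Firm A
  Zone II at 21 (w=20) → Firm A
  Zone I at 30 (w=300) → Firm B
  Zone IV at 43 (w=70) → Firm B
  Zone V at 46 (w=90) → Firm B
Firm A captures 27; Firm B captures 460.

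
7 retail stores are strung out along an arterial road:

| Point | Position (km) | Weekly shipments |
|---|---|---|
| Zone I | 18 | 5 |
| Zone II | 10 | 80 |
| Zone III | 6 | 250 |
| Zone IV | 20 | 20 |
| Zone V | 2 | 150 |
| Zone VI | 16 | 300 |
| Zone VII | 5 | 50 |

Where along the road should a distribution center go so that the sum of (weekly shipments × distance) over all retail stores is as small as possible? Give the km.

For a sum of weighted absolute distances on a line, the optimum is the weighted median (not the mean). Total weight W = 855; half-weight = 427.5.
Sort by position and accumulate weight:
  km 2 (Zone V, w=150) → cum 150
  km 5 (Zone VII, w=50) → cum 200
  km 6 (Zone III, w=250) → cum 450  ≥ 427.5 → median here
  km 10 (Zone II, w=80) → cum 530
  km 16 (Zone VI, w=300) → cum 830
  km 18 (Zone I, w=5) → cum 835
  km 20 (Zone IV, w=20) → cum 855
Optimal location: km 6.

x = 6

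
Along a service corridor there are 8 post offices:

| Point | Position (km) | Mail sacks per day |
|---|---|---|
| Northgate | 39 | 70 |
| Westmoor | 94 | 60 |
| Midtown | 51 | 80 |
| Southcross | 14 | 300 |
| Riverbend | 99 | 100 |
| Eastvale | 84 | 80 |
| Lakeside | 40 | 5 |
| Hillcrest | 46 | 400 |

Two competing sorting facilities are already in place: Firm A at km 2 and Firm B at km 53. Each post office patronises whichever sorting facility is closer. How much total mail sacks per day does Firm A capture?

300

The indifferent point is the midpoint (2+53)/2 = 27.5; post offices left of it (closer to Firm A at 2) go to Firm A, those right go to Firm B.
  Southcross at 14 (w=300) → Firm A
  Northgate at 39 (w=70) → Firm B
  Lakeside at 40 (w=5) → Firm B
  Hillcrest at 46 (w=400) → Firm B
  Midtown at 51 (w=80) → Firm B
  Eastvale at 84 (w=80) → Firm B
  Westmoor at 94 (w=60) → Firm B
  Riverbend at 99 (w=100) → Firm B
Firm A captures 300; Firm B captures 795.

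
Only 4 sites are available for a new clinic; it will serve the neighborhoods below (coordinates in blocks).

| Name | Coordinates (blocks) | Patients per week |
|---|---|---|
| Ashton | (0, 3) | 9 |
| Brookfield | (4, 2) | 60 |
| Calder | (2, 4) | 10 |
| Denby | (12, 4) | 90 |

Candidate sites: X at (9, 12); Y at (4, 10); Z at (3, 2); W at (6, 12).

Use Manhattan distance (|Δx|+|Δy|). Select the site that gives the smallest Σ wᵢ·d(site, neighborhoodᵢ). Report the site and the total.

Total weighted distance at each candidate:
  X (9, 12): total = 2202
  Y (4, 10): total = 1919
  Z (3, 2): total = 1116
  W (6, 12): total = 2235
Minimum is at Z with total 1116 blocks.

Z, total 1116 blocks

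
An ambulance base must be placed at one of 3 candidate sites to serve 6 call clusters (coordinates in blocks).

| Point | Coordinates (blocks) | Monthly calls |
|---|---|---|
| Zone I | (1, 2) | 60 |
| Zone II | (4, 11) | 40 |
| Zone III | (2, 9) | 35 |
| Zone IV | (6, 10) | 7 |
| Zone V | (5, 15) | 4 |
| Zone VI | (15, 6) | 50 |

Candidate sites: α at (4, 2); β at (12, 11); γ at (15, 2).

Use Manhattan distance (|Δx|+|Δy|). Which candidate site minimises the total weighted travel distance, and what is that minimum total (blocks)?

α, total 1731 blocks

Total weighted distance at each candidate:
  α (4, 2): total = 1731
  β (12, 11): total = 2433
  γ (15, 2): total = 2751
Minimum is at α with total 1731 blocks.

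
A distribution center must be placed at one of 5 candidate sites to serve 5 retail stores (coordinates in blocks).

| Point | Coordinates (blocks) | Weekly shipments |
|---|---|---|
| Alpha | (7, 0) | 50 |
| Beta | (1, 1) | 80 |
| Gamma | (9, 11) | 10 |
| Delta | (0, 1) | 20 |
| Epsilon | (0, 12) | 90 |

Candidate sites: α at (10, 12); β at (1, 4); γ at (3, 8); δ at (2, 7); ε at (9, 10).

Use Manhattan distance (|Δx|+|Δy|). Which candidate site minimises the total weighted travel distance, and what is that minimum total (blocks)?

β, total 1780 blocks

Total weighted distance at each candidate:
  α (10, 12): total = 3690
  β (1, 4): total = 1780
  γ (3, 8): total = 2240
  δ (2, 7): total = 2060
  ε (9, 10): total = 3320
Minimum is at β with total 1780 blocks.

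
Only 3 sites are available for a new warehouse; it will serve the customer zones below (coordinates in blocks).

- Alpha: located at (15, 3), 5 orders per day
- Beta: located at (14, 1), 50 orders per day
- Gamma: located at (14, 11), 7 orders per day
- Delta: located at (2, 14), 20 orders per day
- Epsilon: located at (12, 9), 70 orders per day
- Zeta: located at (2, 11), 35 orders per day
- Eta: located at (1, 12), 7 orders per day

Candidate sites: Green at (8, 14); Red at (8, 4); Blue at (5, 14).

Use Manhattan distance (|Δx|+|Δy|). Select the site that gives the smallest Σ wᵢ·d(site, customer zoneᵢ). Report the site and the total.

Red, total 2091 blocks

Total weighted distance at each candidate:
  Green (8, 14): total = 2231
  Red (8, 4): total = 2091
  Blue (5, 14): total = 2441
Minimum is at Red with total 2091 blocks.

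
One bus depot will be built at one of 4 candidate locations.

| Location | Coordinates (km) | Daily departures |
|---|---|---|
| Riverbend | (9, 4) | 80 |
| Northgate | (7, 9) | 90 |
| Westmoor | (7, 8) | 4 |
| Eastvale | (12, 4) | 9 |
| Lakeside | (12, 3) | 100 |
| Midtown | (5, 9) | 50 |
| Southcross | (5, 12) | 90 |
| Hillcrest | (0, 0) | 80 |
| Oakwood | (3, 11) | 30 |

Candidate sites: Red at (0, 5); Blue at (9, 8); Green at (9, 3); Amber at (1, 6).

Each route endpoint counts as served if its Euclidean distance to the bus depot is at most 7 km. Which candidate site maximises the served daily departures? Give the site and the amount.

Coverage radius r = 7 km; a point is covered iff (Δx)²+(Δy)² ≤ 7² = 49.
  Red (0, 5): covers {Midtown, Hillcrest, Oakwood} → 160
  Blue (9, 8): covers {Riverbend, Northgate, Westmoor, Eastvale, Lakeside, Midtown, Southcross, Oakwood} → 453
  Green (9, 3): covers {Riverbend, Northgate, Westmoor, Eastvale, Lakeside} → 283
  Amber (1, 6): covers {Northgate, Westmoor, Midtown, Hillcrest, Oakwood} → 254
Maximum coverage at Blue: 453 daily departures.

Blue, covering 453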